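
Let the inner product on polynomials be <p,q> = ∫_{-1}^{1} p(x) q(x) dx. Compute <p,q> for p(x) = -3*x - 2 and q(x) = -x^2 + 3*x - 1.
<p,q> = -2/3

Expand the product: p(x)·q(x) = 3*x^3 - 7*x^2 - 3*x + 2.
∫_{-1}^{1} of each monomial x^k gives [2/(k+1) if k even, 0 if k odd]. Integrating term-by-term (or equivalently evaluating the antiderivative F(x) = 3*x^4/4 - 7*x^3/3 - 3*x^2/2 + 2*x at the endpoints):
  F(1) − F(−1) = -13/12 − (-5/12) = -2/3.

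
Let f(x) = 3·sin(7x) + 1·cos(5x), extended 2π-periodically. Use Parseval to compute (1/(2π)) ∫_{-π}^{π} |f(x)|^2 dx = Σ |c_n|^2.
Σ |c_n|^2 = 5

Expand |f|^2 and use orthogonality of {sin(nx), cos(mx)} on [-π, π]:
  ∫_{-π}^{π} sin(nx)^2 dx = π, ∫ cos(mx)^2 dx = π, and cross terms integrate to 0.
So ∫_{-π}^{π} f(x)^2 dx = 3^2 · π + 1^2 · π = (9 + 1)π.
Divide by 2π: (9 + 1)/2 = 5.
By Parseval, this equals Σ |c_n|^2.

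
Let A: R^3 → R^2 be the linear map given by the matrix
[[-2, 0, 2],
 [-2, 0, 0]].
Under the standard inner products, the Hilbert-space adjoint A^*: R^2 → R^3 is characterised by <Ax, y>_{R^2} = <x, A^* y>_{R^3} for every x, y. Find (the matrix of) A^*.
A^* = A^T =
[[-2, -2],
 [0, 0],
 [2, 0]]

For real matrices with standard dot products, the defining identity <Ax, y> = <x, A^* y> gives (Ax)^T y = x^T (A^*) y, i.e. x^T A^T y = x^T (A^*) y. Since this holds for all x, y, we must have A^* = A^T. Therefore
A^* =
[[-2, -2],
 [0, 0],
 [2, 0]].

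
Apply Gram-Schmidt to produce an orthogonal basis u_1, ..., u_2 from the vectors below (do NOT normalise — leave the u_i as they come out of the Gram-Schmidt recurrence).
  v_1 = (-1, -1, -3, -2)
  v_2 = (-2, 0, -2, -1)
Orthogonal basis:
  u_1 = (-1, -1, -3, -2)
  u_2 = (-4/3, 2/3, 0, 1/3)

Apply the Gram-Schmidt recurrence
  u_1 = v_1
  u_i = v_i − Σ_{j<i} ((v_i · u_j) / (u_j · u_j)) · u_j.

Step by step this gives:
  u_1 = (-1, -1, -3, -2)
  u_2 = (-4/3, 2/3, 0, 1/3)

Orthogonality check:
  u_2 · u_1 = 0 (should be 0)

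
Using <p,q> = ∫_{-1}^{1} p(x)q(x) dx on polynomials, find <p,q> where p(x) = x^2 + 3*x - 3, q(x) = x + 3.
<p,q> = -14

Expand the product: p(x)·q(x) = x^3 + 6*x^2 + 6*x - 9.
∫_{-1}^{1} of each monomial x^k gives [2/(k+1) if k even, 0 if k odd]. Integrating term-by-term (or equivalently evaluating the antiderivative F(x) = x^4/4 + 2*x^3 + 3*x^2 - 9*x at the endpoints):
  F(1) − F(−1) = -15/4 − (41/4) = -14.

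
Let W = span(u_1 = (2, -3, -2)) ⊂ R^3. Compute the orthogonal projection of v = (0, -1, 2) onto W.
proj_W(v) = (-2/17, 3/17, 2/17)

Set up U = [u_1 | ... | u_1] ∈ R^(3×1). The projector onto W = col(U) is P = U (U^T U)^(-1) U^T.
Compute U^T U =
  [17],
and U^T v = (-1).
Solve U^T U · c = U^T v for the coefficients: c = (-1/17). The projection is proj_W(v) = U c.
Check: (v - proj_W(v)) · u_1 = 0  (should be 0).
Result: proj_W(v) = (-2/17, 3/17, 2/17).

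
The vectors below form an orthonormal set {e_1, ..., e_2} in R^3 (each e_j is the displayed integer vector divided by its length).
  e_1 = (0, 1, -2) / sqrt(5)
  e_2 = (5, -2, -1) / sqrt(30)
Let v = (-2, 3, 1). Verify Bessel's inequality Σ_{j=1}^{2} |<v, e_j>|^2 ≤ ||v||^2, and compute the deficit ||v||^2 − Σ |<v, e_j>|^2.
Σ |<v, e_j>|^2 = 59/6; ||v||^2 = 14; deficit = 25/6

Write each e_j = u_j / sqrt(<u_j, u_j>) where u_j is the displayed integer vector. Then <v, e_j> = <v, u_j> / sqrt(<u_j, u_j>), so |<v, e_j>|^2 = <v, u_j>^2 / <u_j, u_j>.
Coefficients: <v, e_1> = 1/sqrt(5), <v, e_2> = -17/sqrt(30).
Square and sum: Σ |<v, e_j>|^2 = 59/6.
Compute ||v||^2 = v·v = 14.
Deficit = 14 − 59/6 = 25/6 ≥ 0, confirming Bessel's inequality. (The deficit equals ||v − Σ <v,e_j> e_j||^2, the squared distance from v to span{e_j}.)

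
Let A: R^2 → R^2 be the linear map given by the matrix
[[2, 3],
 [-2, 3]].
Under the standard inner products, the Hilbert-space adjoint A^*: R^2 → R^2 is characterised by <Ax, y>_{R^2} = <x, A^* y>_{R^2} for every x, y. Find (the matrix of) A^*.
A^* = A^T =
[[2, -2],
 [3, 3]]

For real matrices with standard dot products, the defining identity <Ax, y> = <x, A^* y> gives (Ax)^T y = x^T (A^*) y, i.e. x^T A^T y = x^T (A^*) y. Since this holds for all x, y, we must have A^* = A^T. Therefore
A^* =
[[2, -2],
 [3, 3]].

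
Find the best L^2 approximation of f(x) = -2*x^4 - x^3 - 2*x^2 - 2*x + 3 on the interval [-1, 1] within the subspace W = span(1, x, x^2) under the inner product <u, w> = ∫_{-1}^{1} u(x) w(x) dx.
g(x) = -26*x^2/7 - 13*x/5 + 111/35

The best approximation g ∈ W is the orthogonal projection of f onto W. Writing g = a_0 + a_1 x + a_2 x^2, the coefficients solve the normal equations G · a = b where
  G_{ij} = <φ_i, φ_j> and b_i = <f, φ_i>, with φ_0 = 1, φ_1 = x, φ_2 = x^2.
G =
  [2, 0, 2/3]
  [0, 2/3, 0]
  [2/3, 0, 2/5],
b = (58/15, -26/15, 22/35).
Solving gives a_0 = 111/35, a_1 = -13/5, a_2 = -26/7, so
  g(x) = -26*x^2/7 - 13*x/5 + 111/35.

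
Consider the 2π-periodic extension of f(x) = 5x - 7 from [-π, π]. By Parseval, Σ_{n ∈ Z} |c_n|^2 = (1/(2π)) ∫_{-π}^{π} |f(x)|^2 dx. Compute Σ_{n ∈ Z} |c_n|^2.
Σ |c_n|^2 = 25π^2/3 + 49

Expand and integrate term by term over [-π, π]:
  ∫ (5x)^2 dx = 25·(2π^3/3); ∫ 2·5·(-7)·x dx = 0 (odd integrand); ∫ (-7)^2 dx = 49·2π.
So (1/(2π)) ∫_{-π}^{π} (5x - 7)^2 dx = 25π^2/3 + 49 = 25π^2/3 + 49.
Parseval ⇒ Σ |c_n|^2 = 25π^2/3 + 49.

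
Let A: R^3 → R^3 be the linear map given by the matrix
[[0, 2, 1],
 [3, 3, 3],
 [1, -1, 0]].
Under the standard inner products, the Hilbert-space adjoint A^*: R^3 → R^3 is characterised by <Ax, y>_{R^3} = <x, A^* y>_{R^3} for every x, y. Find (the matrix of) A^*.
A^* = A^T =
[[0, 3, 1],
 [2, 3, -1],
 [1, 3, 0]]

For real matrices with standard dot products, the defining identity <Ax, y> = <x, A^* y> gives (Ax)^T y = x^T (A^*) y, i.e. x^T A^T y = x^T (A^*) y. Since this holds for all x, y, we must have A^* = A^T. Therefore
A^* =
[[0, 3, 1],
 [2, 3, -1],
 [1, 3, 0]].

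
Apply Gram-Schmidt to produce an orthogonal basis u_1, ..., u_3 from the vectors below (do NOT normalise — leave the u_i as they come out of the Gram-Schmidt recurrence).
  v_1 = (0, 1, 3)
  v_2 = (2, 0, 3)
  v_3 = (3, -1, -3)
Orthogonal basis:
  u_1 = (0, 1, 3)
  u_2 = (2, -9/10, 3/10)
  u_3 = (27/49, 54/49, -18/49)

Apply the Gram-Schmidt recurrence
  u_1 = v_1
  u_i = v_i − Σ_{j<i} ((v_i · u_j) / (u_j · u_j)) · u_j.

Step by step this gives:
  u_1 = (0, 1, 3)
  u_2 = (2, -9/10, 3/10)
  u_3 = (27/49, 54/49, -18/49)

Orthogonality check:
  u_2 · u_1 = 0 (should be 0)
  u_3 · u_1 = 0 (should be 0)
  u_3 · u_2 = 0 (should be 0)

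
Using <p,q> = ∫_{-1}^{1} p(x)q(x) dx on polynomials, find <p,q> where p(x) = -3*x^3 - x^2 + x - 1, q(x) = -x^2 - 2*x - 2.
<p,q> = 112/15

Expand the product: p(x)·q(x) = 3*x^5 + 7*x^4 + 7*x^3 + x^2 + 2.
∫_{-1}^{1} of each monomial x^k gives [2/(k+1) if k even, 0 if k odd]. Integrating term-by-term (or equivalently evaluating the antiderivative F(x) = x^6/2 + 7*x^5/5 + 7*x^4/4 + x^3/3 + 2*x at the endpoints):
  F(1) − F(−1) = 359/60 − (-89/60) = 112/15.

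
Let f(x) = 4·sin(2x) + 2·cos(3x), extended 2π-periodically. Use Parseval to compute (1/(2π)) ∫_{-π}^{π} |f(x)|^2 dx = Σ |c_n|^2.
Σ |c_n|^2 = 10

Expand |f|^2 and use orthogonality of {sin(nx), cos(mx)} on [-π, π]:
  ∫_{-π}^{π} sin(nx)^2 dx = π, ∫ cos(mx)^2 dx = π, and cross terms integrate to 0.
So ∫_{-π}^{π} f(x)^2 dx = 4^2 · π + 2^2 · π = (16 + 4)π.
Divide by 2π: (16 + 4)/2 = 10.
By Parseval, this equals Σ |c_n|^2.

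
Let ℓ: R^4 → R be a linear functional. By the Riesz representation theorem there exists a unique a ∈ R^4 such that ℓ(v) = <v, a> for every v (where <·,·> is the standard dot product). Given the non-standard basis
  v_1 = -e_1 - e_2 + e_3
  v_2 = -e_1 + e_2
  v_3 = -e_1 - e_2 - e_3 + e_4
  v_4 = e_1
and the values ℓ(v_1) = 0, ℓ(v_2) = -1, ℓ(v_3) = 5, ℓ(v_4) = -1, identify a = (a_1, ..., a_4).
a = (-1, -2, -3, -1)

Write a = (a_1, ..., a_4) in the standard basis. For each basis vector v_i, ℓ(v_i) = <v_i, a> is a linear equation in the a_j's. Collect the n equations into a matrix system V a = ℓ, where row i of V is v_i (expressed in the standard basis). Since V is invertible (lower-triangular with 1s on the diagonal, up to permutation), solve by back-substitution:
  V =
[[-1, -1, 1, 0],
 [-1, 1, 0, 0],
 [-1, -1, -1, 1],
 [1, 0, 0, 0]]
  V a = (0, -1, 5, -1)
Solving gives a = (-1, -2, -3, -1).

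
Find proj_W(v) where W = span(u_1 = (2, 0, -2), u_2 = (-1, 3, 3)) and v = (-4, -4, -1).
proj_W(v) = (-67/22, -51/11, -1/22)

Set up U = [u_1 | ... | u_2] ∈ R^(3×2). The projector onto W = col(U) is P = U (U^T U)^(-1) U^T.
Compute U^T U =
  [8, -8]
  [-8, 19],
and U^T v = (-6, -11).
Solve U^T U · c = U^T v for the coefficients: c = (-101/44, -17/11). The projection is proj_W(v) = U c.
Check: (v - proj_W(v)) · u_1 = 0  (should be 0).
Check: (v - proj_W(v)) · u_2 = 0  (should be 0).
Result: proj_W(v) = (-67/22, -51/11, -1/22).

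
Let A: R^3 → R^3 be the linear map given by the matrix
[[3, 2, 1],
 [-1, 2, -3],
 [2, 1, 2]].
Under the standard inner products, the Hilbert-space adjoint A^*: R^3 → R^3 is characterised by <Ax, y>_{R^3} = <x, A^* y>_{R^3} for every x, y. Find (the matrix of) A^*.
A^* = A^T =
[[3, -1, 2],
 [2, 2, 1],
 [1, -3, 2]]

For real matrices with standard dot products, the defining identity <Ax, y> = <x, A^* y> gives (Ax)^T y = x^T (A^*) y, i.e. x^T A^T y = x^T (A^*) y. Since this holds for all x, y, we must have A^* = A^T. Therefore
A^* =
[[3, -1, 2],
 [2, 2, 1],
 [1, -3, 2]].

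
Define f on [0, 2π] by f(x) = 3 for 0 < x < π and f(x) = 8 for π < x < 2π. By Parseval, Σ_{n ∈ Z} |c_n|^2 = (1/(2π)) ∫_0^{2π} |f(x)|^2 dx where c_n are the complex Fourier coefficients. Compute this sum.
Σ |c_n|^2 = 73/2

Parseval equates the L^2 energy of f (normalised by 1/(2π)) with the ℓ^2 sum of its Fourier coefficients: (1/(2π)) ∫_0^{2π} |f|^2 = Σ |c_n|^2.
Compute the left side: (1/(2π)) [∫_0^π 3^2 dx + ∫_π^{2π} 8^2 dx] = (1/(2π)) · (9π + 64π) = (9 + 64)/2 = 73/2.
So Σ_{n ∈ Z} |c_n|^2 = 73/2.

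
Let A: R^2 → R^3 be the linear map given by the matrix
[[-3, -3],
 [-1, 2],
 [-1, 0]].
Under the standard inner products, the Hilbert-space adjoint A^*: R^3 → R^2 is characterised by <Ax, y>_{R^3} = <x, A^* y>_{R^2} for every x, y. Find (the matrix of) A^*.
A^* = A^T =
[[-3, -1, -1],
 [-3, 2, 0]]

For real matrices with standard dot products, the defining identity <Ax, y> = <x, A^* y> gives (Ax)^T y = x^T (A^*) y, i.e. x^T A^T y = x^T (A^*) y. Since this holds for all x, y, we must have A^* = A^T. Therefore
A^* =
[[-3, -1, -1],
 [-3, 2, 0]].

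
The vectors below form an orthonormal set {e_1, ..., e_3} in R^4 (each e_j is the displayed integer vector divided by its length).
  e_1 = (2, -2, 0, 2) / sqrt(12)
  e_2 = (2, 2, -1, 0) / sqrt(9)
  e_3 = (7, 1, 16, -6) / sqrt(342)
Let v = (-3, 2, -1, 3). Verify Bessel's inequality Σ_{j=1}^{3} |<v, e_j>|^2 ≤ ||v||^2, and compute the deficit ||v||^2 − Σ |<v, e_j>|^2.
Σ |<v, e_j>|^2 = 367/38; ||v||^2 = 23; deficit = 507/38

Write each e_j = u_j / sqrt(<u_j, u_j>) where u_j is the displayed integer vector. Then <v, e_j> = <v, u_j> / sqrt(<u_j, u_j>), so |<v, e_j>|^2 = <v, u_j>^2 / <u_j, u_j>.
Coefficients: <v, e_1> = -4/sqrt(12), <v, e_2> = -1/sqrt(9), <v, e_3> = -53/sqrt(342).
Square and sum: Σ |<v, e_j>|^2 = 367/38.
Compute ||v||^2 = v·v = 23.
Deficit = 23 − 367/38 = 507/38 ≥ 0, confirming Bessel's inequality. (The deficit equals ||v − Σ <v,e_j> e_j||^2, the squared distance from v to span{e_j}.)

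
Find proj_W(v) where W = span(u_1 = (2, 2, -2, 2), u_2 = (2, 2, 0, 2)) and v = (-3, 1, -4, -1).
proj_W(v) = (-1, -1, -4, -1)

Set up U = [u_1 | ... | u_2] ∈ R^(4×2). The projector onto W = col(U) is P = U (U^T U)^(-1) U^T.
Compute U^T U =
  [16, 12]
  [12, 12],
and U^T v = (2, -6).
Solve U^T U · c = U^T v for the coefficients: c = (2, -5/2). The projection is proj_W(v) = U c.
Check: (v - proj_W(v)) · u_1 = 0  (should be 0).
Check: (v - proj_W(v)) · u_2 = 0  (should be 0).
Result: proj_W(v) = (-1, -1, -4, -1).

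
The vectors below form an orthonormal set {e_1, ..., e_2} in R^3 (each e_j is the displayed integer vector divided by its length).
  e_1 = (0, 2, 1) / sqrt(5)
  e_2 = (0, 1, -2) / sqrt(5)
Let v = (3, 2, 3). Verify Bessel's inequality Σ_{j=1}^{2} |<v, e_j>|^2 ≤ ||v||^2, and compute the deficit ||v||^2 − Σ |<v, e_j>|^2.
Σ |<v, e_j>|^2 = 13; ||v||^2 = 22; deficit = 9

Write each e_j = u_j / sqrt(<u_j, u_j>) where u_j is the displayed integer vector. Then <v, e_j> = <v, u_j> / sqrt(<u_j, u_j>), so |<v, e_j>|^2 = <v, u_j>^2 / <u_j, u_j>.
Coefficients: <v, e_1> = 7/sqrt(5), <v, e_2> = -4/sqrt(5).
Square and sum: Σ |<v, e_j>|^2 = 13.
Compute ||v||^2 = v·v = 22.
Deficit = 22 − 13 = 9 ≥ 0, confirming Bessel's inequality. (The deficit equals ||v − Σ <v,e_j> e_j||^2, the squared distance from v to span{e_j}.)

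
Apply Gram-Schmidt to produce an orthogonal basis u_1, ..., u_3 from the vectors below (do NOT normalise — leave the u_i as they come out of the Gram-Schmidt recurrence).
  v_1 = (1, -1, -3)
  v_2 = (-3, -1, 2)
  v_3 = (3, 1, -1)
Orthogonal basis:
  u_1 = (1, -1, -3)
  u_2 = (-25/11, -19/11, -2/11)
  u_3 = (2/9, -14/45, 8/45)

Apply the Gram-Schmidt recurrence
  u_1 = v_1
  u_i = v_i − Σ_{j<i} ((v_i · u_j) / (u_j · u_j)) · u_j.

Step by step this gives:
  u_1 = (1, -1, -3)
  u_2 = (-25/11, -19/11, -2/11)
  u_3 = (2/9, -14/45, 8/45)

Orthogonality check:
  u_2 · u_1 = 0 (should be 0)
  u_3 · u_1 = 0 (should be 0)
  u_3 · u_2 = 0 (should be 0)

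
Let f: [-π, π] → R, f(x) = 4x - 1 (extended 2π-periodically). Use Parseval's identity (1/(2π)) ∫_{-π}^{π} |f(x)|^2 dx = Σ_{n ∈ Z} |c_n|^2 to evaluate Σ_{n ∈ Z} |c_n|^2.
Σ |c_n|^2 = 16π^2/3 + 1

Expand and integrate term by term over [-π, π]:
  ∫ (4x)^2 dx = 16·(2π^3/3); ∫ 2·4·(-1)·x dx = 0 (odd integrand); ∫ (-1)^2 dx = 1·2π.
So (1/(2π)) ∫_{-π}^{π} (4x - 1)^2 dx = 16π^2/3 + 1 = 16π^2/3 + 1.
Parseval ⇒ Σ |c_n|^2 = 16π^2/3 + 1.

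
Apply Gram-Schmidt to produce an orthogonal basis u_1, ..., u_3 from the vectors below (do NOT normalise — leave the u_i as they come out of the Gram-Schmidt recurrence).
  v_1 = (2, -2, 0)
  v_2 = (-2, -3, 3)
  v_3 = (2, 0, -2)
Orthogonal basis:
  u_1 = (2, -2, 0)
  u_2 = (-5/2, -5/2, 3)
  u_3 = (-12/43, -12/43, -20/43)

Apply the Gram-Schmidt recurrence
  u_1 = v_1
  u_i = v_i − Σ_{j<i} ((v_i · u_j) / (u_j · u_j)) · u_j.

Step by step this gives:
  u_1 = (2, -2, 0)
  u_2 = (-5/2, -5/2, 3)
  u_3 = (-12/43, -12/43, -20/43)

Orthogonality check:
  u_2 · u_1 = 0 (should be 0)
  u_3 · u_1 = 0 (should be 0)
  u_3 · u_2 = 0 (should be 0)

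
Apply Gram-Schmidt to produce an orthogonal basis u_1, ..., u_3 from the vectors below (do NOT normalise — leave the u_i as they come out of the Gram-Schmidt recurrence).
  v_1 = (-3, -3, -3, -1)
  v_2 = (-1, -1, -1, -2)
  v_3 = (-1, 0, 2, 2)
Orthogonal basis:
  u_1 = (-3, -3, -3, -1)
  u_2 = (5/28, 5/28, 5/28, -45/28)
  u_3 = (-4/3, -1/3, 5/3, 0)

Apply the Gram-Schmidt recurrence
  u_1 = v_1
  u_i = v_i − Σ_{j<i} ((v_i · u_j) / (u_j · u_j)) · u_j.

Step by step this gives:
  u_1 = (-3, -3, -3, -1)
  u_2 = (5/28, 5/28, 5/28, -45/28)
  u_3 = (-4/3, -1/3, 5/3, 0)

Orthogonality check:
  u_2 · u_1 = 0 (should be 0)
  u_3 · u_1 = 0 (should be 0)
  u_3 · u_2 = 0 (should be 0)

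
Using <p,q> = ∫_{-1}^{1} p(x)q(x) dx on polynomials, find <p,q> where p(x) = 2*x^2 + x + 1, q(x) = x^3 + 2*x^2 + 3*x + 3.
<p,q> = 46/3

Expand the product: p(x)·q(x) = 2*x^5 + 5*x^4 + 9*x^3 + 11*x^2 + 6*x + 3.
∫_{-1}^{1} of each monomial x^k gives [2/(k+1) if k even, 0 if k odd]. Integrating term-by-term (or equivalently evaluating the antiderivative F(x) = x^6/3 + x^5 + 9*x^4/4 + 11*x^3/3 + 3*x^2 + 3*x at the endpoints):
  F(1) − F(−1) = 53/4 − (-25/12) = 46/3.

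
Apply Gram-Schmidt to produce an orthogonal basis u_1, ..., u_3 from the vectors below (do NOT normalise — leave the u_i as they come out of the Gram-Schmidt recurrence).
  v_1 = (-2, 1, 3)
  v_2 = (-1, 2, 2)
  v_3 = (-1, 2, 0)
Orthogonal basis:
  u_1 = (-2, 1, 3)
  u_2 = (3/7, 9/7, -1/7)
  u_3 = (-12/13, 3/13, -9/13)

Apply the Gram-Schmidt recurrence
  u_1 = v_1
  u_i = v_i − Σ_{j<i} ((v_i · u_j) / (u_j · u_j)) · u_j.

Step by step this gives:
  u_1 = (-2, 1, 3)
  u_2 = (3/7, 9/7, -1/7)
  u_3 = (-12/13, 3/13, -9/13)

Orthogonality check:
  u_2 · u_1 = 0 (should be 0)
  u_3 · u_1 = 0 (should be 0)
  u_3 · u_2 = 0 (should be 0)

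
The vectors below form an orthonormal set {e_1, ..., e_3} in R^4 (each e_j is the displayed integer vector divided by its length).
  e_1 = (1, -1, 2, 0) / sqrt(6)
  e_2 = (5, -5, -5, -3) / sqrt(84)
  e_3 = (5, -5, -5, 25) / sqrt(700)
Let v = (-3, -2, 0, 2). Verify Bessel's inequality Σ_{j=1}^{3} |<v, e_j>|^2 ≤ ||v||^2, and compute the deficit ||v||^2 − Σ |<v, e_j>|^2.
Σ |<v, e_j>|^2 = 9/2; ||v||^2 = 17; deficit = 25/2

Write each e_j = u_j / sqrt(<u_j, u_j>) where u_j is the displayed integer vector. Then <v, e_j> = <v, u_j> / sqrt(<u_j, u_j>), so |<v, e_j>|^2 = <v, u_j>^2 / <u_j, u_j>.
Coefficients: <v, e_1> = -1/sqrt(6), <v, e_2> = -11/sqrt(84), <v, e_3> = 45/sqrt(700).
Square and sum: Σ |<v, e_j>|^2 = 9/2.
Compute ||v||^2 = v·v = 17.
Deficit = 17 − 9/2 = 25/2 ≥ 0, confirming Bessel's inequality. (The deficit equals ||v − Σ <v,e_j> e_j||^2, the squared distance from v to span{e_j}.)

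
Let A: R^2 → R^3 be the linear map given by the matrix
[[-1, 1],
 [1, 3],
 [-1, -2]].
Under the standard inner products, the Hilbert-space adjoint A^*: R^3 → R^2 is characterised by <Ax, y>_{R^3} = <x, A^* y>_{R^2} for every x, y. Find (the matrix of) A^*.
A^* = A^T =
[[-1, 1, -1],
 [1, 3, -2]]

For real matrices with standard dot products, the defining identity <Ax, y> = <x, A^* y> gives (Ax)^T y = x^T (A^*) y, i.e. x^T A^T y = x^T (A^*) y. Since this holds for all x, y, we must have A^* = A^T. Therefore
A^* =
[[-1, 1, -1],
 [1, 3, -2]].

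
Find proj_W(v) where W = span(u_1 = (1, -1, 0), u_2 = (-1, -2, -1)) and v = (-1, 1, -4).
proj_W(v) = (-23/11, -1/11, -8/11)

Set up U = [u_1 | ... | u_2] ∈ R^(3×2). The projector onto W = col(U) is P = U (U^T U)^(-1) U^T.
Compute U^T U =
  [2, 1]
  [1, 6],
and U^T v = (-2, 3).
Solve U^T U · c = U^T v for the coefficients: c = (-15/11, 8/11). The projection is proj_W(v) = U c.
Check: (v - proj_W(v)) · u_1 = 0  (should be 0).
Check: (v - proj_W(v)) · u_2 = 0  (should be 0).
Result: proj_W(v) = (-23/11, -1/11, -8/11).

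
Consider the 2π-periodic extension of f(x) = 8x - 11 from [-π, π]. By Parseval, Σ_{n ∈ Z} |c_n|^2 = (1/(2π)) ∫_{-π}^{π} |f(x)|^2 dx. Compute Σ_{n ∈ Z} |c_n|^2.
Σ |c_n|^2 = 64π^2/3 + 121

Expand and integrate term by term over [-π, π]:
  ∫ (8x)^2 dx = 64·(2π^3/3); ∫ 2·8·(-11)·x dx = 0 (odd integrand); ∫ (-11)^2 dx = 121·2π.
So (1/(2π)) ∫_{-π}^{π} (8x - 11)^2 dx = 64π^2/3 + 121 = 64π^2/3 + 121.
Parseval ⇒ Σ |c_n|^2 = 64π^2/3 + 121.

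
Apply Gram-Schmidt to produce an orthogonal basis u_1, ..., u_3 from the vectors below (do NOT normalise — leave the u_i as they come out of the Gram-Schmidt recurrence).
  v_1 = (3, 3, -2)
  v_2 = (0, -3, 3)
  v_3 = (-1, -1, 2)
Orthogonal basis:
  u_1 = (3, 3, -2)
  u_2 = (45/22, -21/22, 18/11)
  u_3 = (-4/19, 12/19, 12/19)

Apply the Gram-Schmidt recurrence
  u_1 = v_1
  u_i = v_i − Σ_{j<i} ((v_i · u_j) / (u_j · u_j)) · u_j.

Step by step this gives:
  u_1 = (3, 3, -2)
  u_2 = (45/22, -21/22, 18/11)
  u_3 = (-4/19, 12/19, 12/19)

Orthogonality check:
  u_2 · u_1 = 0 (should be 0)
  u_3 · u_1 = 0 (should be 0)
  u_3 · u_2 = 0 (should be 0)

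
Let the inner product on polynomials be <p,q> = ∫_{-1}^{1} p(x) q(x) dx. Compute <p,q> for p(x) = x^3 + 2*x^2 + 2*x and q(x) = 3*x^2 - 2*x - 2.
<p,q> = -56/15

Expand the product: p(x)·q(x) = 3*x^5 + 4*x^4 - 8*x^2 - 4*x.
∫_{-1}^{1} of each monomial x^k gives [2/(k+1) if k even, 0 if k odd]. Integrating term-by-term (or equivalently evaluating the antiderivative F(x) = x^6/2 + 4*x^5/5 - 8*x^3/3 - 2*x^2 at the endpoints):
  F(1) − F(−1) = -101/30 − (11/30) = -56/15.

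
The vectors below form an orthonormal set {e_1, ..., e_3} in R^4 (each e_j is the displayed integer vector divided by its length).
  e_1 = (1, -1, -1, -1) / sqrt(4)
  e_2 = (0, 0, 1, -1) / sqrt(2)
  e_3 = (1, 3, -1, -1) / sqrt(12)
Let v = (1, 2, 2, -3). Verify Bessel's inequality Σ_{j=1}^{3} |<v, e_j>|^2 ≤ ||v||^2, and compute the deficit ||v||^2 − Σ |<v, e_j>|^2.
Σ |<v, e_j>|^2 = 107/6; ||v||^2 = 18; deficit = 1/6

Write each e_j = u_j / sqrt(<u_j, u_j>) where u_j is the displayed integer vector. Then <v, e_j> = <v, u_j> / sqrt(<u_j, u_j>), so |<v, e_j>|^2 = <v, u_j>^2 / <u_j, u_j>.
Coefficients: <v, e_1> = 0/sqrt(4), <v, e_2> = 5/sqrt(2), <v, e_3> = 8/sqrt(12).
Square and sum: Σ |<v, e_j>|^2 = 107/6.
Compute ||v||^2 = v·v = 18.
Deficit = 18 − 107/6 = 1/6 ≥ 0, confirming Bessel's inequality. (The deficit equals ||v − Σ <v,e_j> e_j||^2, the squared distance from v to span{e_j}.)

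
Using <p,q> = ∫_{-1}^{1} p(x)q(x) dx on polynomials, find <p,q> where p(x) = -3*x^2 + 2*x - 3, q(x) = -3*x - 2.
<p,q> = 12

Expand the product: p(x)·q(x) = 9*x^3 + 5*x + 6.
∫_{-1}^{1} of each monomial x^k gives [2/(k+1) if k even, 0 if k odd]. Integrating term-by-term (or equivalently evaluating the antiderivative F(x) = 9*x^4/4 + 5*x^2/2 + 6*x at the endpoints):
  F(1) − F(−1) = 43/4 − (-5/4) = 12.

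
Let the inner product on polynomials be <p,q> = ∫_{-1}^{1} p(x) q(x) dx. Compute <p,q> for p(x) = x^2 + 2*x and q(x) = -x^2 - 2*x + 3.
<p,q> = -16/15

Expand the product: p(x)·q(x) = -x^4 - 4*x^3 - x^2 + 6*x.
∫_{-1}^{1} of each monomial x^k gives [2/(k+1) if k even, 0 if k odd]. Integrating term-by-term (or equivalently evaluating the antiderivative F(x) = -x^5/5 - x^4 - x^3/3 + 3*x^2 at the endpoints):
  F(1) − F(−1) = 22/15 − (38/15) = -16/15.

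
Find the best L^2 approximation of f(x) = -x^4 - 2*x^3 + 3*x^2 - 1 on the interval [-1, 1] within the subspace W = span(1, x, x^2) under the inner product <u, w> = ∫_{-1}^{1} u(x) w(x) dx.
g(x) = 15*x^2/7 - 6*x/5 - 32/35

The best approximation g ∈ W is the orthogonal projection of f onto W. Writing g = a_0 + a_1 x + a_2 x^2, the coefficients solve the normal equations G · a = b where
  G_{ij} = <φ_i, φ_j> and b_i = <f, φ_i>, with φ_0 = 1, φ_1 = x, φ_2 = x^2.
G =
  [2, 0, 2/3]
  [0, 2/3, 0]
  [2/3, 0, 2/5],
b = (-2/5, -4/5, 26/105).
Solving gives a_0 = -32/35, a_1 = -6/5, a_2 = 15/7, so
  g(x) = 15*x^2/7 - 6*x/5 - 32/35.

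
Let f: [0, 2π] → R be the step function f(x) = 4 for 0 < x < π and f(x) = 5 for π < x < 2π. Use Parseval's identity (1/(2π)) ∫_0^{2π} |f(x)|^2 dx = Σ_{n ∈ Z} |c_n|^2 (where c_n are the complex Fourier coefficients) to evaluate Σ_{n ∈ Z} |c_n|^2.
Σ |c_n|^2 = 41/2

Parseval equates the L^2 energy of f (normalised by 1/(2π)) with the ℓ^2 sum of its Fourier coefficients: (1/(2π)) ∫_0^{2π} |f|^2 = Σ |c_n|^2.
Compute the left side: (1/(2π)) [∫_0^π 4^2 dx + ∫_π^{2π} 5^2 dx] = (1/(2π)) · (16π + 25π) = (16 + 25)/2 = 41/2.
So Σ_{n ∈ Z} |c_n|^2 = 41/2.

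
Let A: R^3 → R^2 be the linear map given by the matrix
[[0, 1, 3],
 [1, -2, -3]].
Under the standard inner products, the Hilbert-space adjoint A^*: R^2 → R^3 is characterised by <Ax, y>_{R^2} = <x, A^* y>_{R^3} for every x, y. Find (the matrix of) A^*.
A^* = A^T =
[[0, 1],
 [1, -2],
 [3, -3]]

For real matrices with standard dot products, the defining identity <Ax, y> = <x, A^* y> gives (Ax)^T y = x^T (A^*) y, i.e. x^T A^T y = x^T (A^*) y. Since this holds for all x, y, we must have A^* = A^T. Therefore
A^* =
[[0, 1],
 [1, -2],
 [3, -3]].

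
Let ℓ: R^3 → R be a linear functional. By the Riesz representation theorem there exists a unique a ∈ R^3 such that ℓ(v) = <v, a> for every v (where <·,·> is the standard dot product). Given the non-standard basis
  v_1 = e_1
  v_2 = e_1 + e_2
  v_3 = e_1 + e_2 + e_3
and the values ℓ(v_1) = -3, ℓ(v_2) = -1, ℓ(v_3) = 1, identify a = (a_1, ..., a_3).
a = (-3, 2, 2)

Write a = (a_1, ..., a_3) in the standard basis. For each basis vector v_i, ℓ(v_i) = <v_i, a> is a linear equation in the a_j's. Collect the n equations into a matrix system V a = ℓ, where row i of V is v_i (expressed in the standard basis). Since V is invertible (lower-triangular with 1s on the diagonal, up to permutation), solve by back-substitution:
  V =
[[1, 0, 0],
 [1, 1, 0],
 [1, 1, 1]]
  V a = (-3, -1, 1)
Solving gives a = (-3, 2, 2).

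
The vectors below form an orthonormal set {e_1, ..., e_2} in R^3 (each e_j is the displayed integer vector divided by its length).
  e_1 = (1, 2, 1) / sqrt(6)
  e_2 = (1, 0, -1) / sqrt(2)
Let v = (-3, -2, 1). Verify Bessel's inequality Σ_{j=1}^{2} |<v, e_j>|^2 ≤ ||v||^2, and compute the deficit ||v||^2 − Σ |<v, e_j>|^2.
Σ |<v, e_j>|^2 = 14; ||v||^2 = 14; deficit = 0

Write each e_j = u_j / sqrt(<u_j, u_j>) where u_j is the displayed integer vector. Then <v, e_j> = <v, u_j> / sqrt(<u_j, u_j>), so |<v, e_j>|^2 = <v, u_j>^2 / <u_j, u_j>.
Coefficients: <v, e_1> = -6/sqrt(6), <v, e_2> = -4/sqrt(2).
Square and sum: Σ |<v, e_j>|^2 = 14.
Compute ||v||^2 = v·v = 14.
Deficit = 14 − 14 = 0 ≥ 0, confirming Bessel's inequality. (The deficit equals ||v − Σ <v,e_j> e_j||^2, the squared distance from v to span{e_j}.)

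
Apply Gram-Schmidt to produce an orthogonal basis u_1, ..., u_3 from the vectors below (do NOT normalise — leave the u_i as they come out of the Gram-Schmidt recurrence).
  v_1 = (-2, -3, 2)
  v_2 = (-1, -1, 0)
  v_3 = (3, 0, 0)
Orthogonal basis:
  u_1 = (-2, -3, 2)
  u_2 = (-7/17, -2/17, -10/17)
  u_3 = (4/3, -4/3, -2/3)

Apply the Gram-Schmidt recurrence
  u_1 = v_1
  u_i = v_i − Σ_{j<i} ((v_i · u_j) / (u_j · u_j)) · u_j.

Step by step this gives:
  u_1 = (-2, -3, 2)
  u_2 = (-7/17, -2/17, -10/17)
  u_3 = (4/3, -4/3, -2/3)

Orthogonality check:
  u_2 · u_1 = 0 (should be 0)
  u_3 · u_1 = 0 (should be 0)
  u_3 · u_2 = 0 (should be 0)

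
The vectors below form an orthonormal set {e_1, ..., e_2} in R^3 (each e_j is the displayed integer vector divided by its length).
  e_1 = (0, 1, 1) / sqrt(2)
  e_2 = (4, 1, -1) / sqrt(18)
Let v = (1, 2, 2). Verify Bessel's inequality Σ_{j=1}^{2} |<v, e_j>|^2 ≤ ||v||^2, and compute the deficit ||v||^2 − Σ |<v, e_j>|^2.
Σ |<v, e_j>|^2 = 80/9; ||v||^2 = 9; deficit = 1/9

Write each e_j = u_j / sqrt(<u_j, u_j>) where u_j is the displayed integer vector. Then <v, e_j> = <v, u_j> / sqrt(<u_j, u_j>), so |<v, e_j>|^2 = <v, u_j>^2 / <u_j, u_j>.
Coefficients: <v, e_1> = 4/sqrt(2), <v, e_2> = 4/sqrt(18).
Square and sum: Σ |<v, e_j>|^2 = 80/9.
Compute ||v||^2 = v·v = 9.
Deficit = 9 − 80/9 = 1/9 ≥ 0, confirming Bessel's inequality. (The deficit equals ||v − Σ <v,e_j> e_j||^2, the squared distance from v to span{e_j}.)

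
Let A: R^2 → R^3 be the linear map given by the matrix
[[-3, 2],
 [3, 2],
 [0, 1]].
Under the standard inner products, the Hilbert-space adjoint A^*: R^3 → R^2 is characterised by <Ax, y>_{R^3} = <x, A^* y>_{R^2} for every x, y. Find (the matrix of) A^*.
A^* = A^T =
[[-3, 3, 0],
 [2, 2, 1]]

For real matrices with standard dot products, the defining identity <Ax, y> = <x, A^* y> gives (Ax)^T y = x^T (A^*) y, i.e. x^T A^T y = x^T (A^*) y. Since this holds for all x, y, we must have A^* = A^T. Therefore
A^* =
[[-3, 3, 0],
 [2, 2, 1]].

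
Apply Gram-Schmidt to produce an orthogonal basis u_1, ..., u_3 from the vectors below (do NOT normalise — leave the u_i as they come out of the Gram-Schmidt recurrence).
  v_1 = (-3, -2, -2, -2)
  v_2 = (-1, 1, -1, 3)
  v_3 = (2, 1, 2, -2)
Orthogonal basis:
  u_1 = (-3, -2, -2, -2)
  u_2 = (-10/7, 5/7, -9/7, 19/7)
  u_3 = (-32/81, 70/81, 1/9, -31/81)

Apply the Gram-Schmidt recurrence
  u_1 = v_1
  u_i = v_i − Σ_{j<i} ((v_i · u_j) / (u_j · u_j)) · u_j.

Step by step this gives:
  u_1 = (-3, -2, -2, -2)
  u_2 = (-10/7, 5/7, -9/7, 19/7)
  u_3 = (-32/81, 70/81, 1/9, -31/81)

Orthogonality check:
  u_2 · u_1 = 0 (should be 0)
  u_3 · u_1 = 0 (should be 0)
  u_3 · u_2 = 0 (should be 0)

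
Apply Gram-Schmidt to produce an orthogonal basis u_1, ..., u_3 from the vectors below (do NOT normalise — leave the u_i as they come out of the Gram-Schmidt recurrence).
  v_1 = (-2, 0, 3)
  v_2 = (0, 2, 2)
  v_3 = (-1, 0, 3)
Orthogonal basis:
  u_1 = (-2, 0, 3)
  u_2 = (12/13, 2, 8/13)
  u_3 = (9/17, -6/17, 6/17)

Apply the Gram-Schmidt recurrence
  u_1 = v_1
  u_i = v_i − Σ_{j<i} ((v_i · u_j) / (u_j · u_j)) · u_j.

Step by step this gives:
  u_1 = (-2, 0, 3)
  u_2 = (12/13, 2, 8/13)
  u_3 = (9/17, -6/17, 6/17)

Orthogonality check:
  u_2 · u_1 = 0 (should be 0)
  u_3 · u_1 = 0 (should be 0)
  u_3 · u_2 = 0 (should be 0)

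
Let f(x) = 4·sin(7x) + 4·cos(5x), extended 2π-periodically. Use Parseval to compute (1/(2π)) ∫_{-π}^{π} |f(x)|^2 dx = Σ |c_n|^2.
Σ |c_n|^2 = 16

Expand |f|^2 and use orthogonality of {sin(nx), cos(mx)} on [-π, π]:
  ∫_{-π}^{π} sin(nx)^2 dx = π, ∫ cos(mx)^2 dx = π, and cross terms integrate to 0.
So ∫_{-π}^{π} f(x)^2 dx = 4^2 · π + 4^2 · π = (16 + 16)π.
Divide by 2π: (16 + 16)/2 = 16.
By Parseval, this equals Σ |c_n|^2.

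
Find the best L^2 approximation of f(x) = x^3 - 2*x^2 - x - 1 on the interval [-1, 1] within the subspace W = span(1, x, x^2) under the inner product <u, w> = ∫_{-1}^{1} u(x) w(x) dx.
g(x) = -2*x^2 - 2*x/5 - 1

The best approximation g ∈ W is the orthogonal projection of f onto W. Writing g = a_0 + a_1 x + a_2 x^2, the coefficients solve the normal equations G · a = b where
  G_{ij} = <φ_i, φ_j> and b_i = <f, φ_i>, with φ_0 = 1, φ_1 = x, φ_2 = x^2.
G =
  [2, 0, 2/3]
  [0, 2/3, 0]
  [2/3, 0, 2/5],
b = (-10/3, -4/15, -22/15).
Solving gives a_0 = -1, a_1 = -2/5, a_2 = -2, so
  g(x) = -2*x^2 - 2*x/5 - 1.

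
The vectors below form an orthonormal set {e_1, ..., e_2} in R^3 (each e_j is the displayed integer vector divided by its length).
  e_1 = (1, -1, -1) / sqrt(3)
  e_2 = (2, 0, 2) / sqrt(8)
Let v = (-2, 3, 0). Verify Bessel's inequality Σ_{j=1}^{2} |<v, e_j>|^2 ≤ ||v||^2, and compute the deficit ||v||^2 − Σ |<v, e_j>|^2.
Σ |<v, e_j>|^2 = 31/3; ||v||^2 = 13; deficit = 8/3

Write each e_j = u_j / sqrt(<u_j, u_j>) where u_j is the displayed integer vector. Then <v, e_j> = <v, u_j> / sqrt(<u_j, u_j>), so |<v, e_j>|^2 = <v, u_j>^2 / <u_j, u_j>.
Coefficients: <v, e_1> = -5/sqrt(3), <v, e_2> = -4/sqrt(8).
Square and sum: Σ |<v, e_j>|^2 = 31/3.
Compute ||v||^2 = v·v = 13.
Deficit = 13 − 31/3 = 8/3 ≥ 0, confirming Bessel's inequality. (The deficit equals ||v − Σ <v,e_j> e_j||^2, the squared distance from v to span{e_j}.)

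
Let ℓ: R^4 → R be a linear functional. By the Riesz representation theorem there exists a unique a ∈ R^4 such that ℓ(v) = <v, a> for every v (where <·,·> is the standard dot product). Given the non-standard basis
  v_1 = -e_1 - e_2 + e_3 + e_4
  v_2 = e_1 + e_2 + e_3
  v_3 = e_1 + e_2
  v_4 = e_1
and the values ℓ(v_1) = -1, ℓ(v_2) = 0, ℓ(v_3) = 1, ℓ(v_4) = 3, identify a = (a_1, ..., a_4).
a = (3, -2, -1, 1)

Write a = (a_1, ..., a_4) in the standard basis. For each basis vector v_i, ℓ(v_i) = <v_i, a> is a linear equation in the a_j's. Collect the n equations into a matrix system V a = ℓ, where row i of V is v_i (expressed in the standard basis). Since V is invertible (lower-triangular with 1s on the diagonal, up to permutation), solve by back-substitution:
  V =
[[-1, -1, 1, 1],
 [1, 1, 1, 0],
 [1, 1, 0, 0],
 [1, 0, 0, 0]]
  V a = (-1, 0, 1, 3)
Solving gives a = (3, -2, -1, 1).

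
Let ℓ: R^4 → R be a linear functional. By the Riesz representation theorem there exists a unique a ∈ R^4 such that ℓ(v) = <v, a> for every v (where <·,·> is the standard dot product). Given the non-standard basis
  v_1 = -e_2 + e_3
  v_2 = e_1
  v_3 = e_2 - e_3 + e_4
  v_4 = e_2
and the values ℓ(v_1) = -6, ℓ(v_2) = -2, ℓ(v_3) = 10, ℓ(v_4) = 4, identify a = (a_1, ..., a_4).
a = (-2, 4, -2, 4)

Write a = (a_1, ..., a_4) in the standard basis. For each basis vector v_i, ℓ(v_i) = <v_i, a> is a linear equation in the a_j's. Collect the n equations into a matrix system V a = ℓ, where row i of V is v_i (expressed in the standard basis). Since V is invertible (lower-triangular with 1s on the diagonal, up to permutation), solve by back-substitution:
  V =
[[0, -1, 1, 0],
 [1, 0, 0, 0],
 [0, 1, -1, 1],
 [0, 1, 0, 0]]
  V a = (-6, -2, 10, 4)
Solving gives a = (-2, 4, -2, 4).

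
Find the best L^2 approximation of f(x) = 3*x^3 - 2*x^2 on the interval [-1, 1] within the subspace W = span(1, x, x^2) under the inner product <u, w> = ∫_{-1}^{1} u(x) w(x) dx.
g(x) = -2*x^2 + 9*x/5

The best approximation g ∈ W is the orthogonal projection of f onto W. Writing g = a_0 + a_1 x + a_2 x^2, the coefficients solve the normal equations G · a = b where
  G_{ij} = <φ_i, φ_j> and b_i = <f, φ_i>, with φ_0 = 1, φ_1 = x, φ_2 = x^2.
G =
  [2, 0, 2/3]
  [0, 2/3, 0]
  [2/3, 0, 2/5],
b = (-4/3, 6/5, -4/5).
Solving gives a_0 = 0, a_1 = 9/5, a_2 = -2, so
  g(x) = -2*x^2 + 9*x/5.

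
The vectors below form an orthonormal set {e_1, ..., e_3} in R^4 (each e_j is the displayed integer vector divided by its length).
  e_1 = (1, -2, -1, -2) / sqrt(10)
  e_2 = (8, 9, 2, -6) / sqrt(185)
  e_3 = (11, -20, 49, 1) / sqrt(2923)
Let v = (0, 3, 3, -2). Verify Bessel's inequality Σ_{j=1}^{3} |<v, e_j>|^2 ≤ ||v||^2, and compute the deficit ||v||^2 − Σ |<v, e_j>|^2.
Σ |<v, e_j>|^2 = 2515/158; ||v||^2 = 22; deficit = 961/158

Write each e_j = u_j / sqrt(<u_j, u_j>) where u_j is the displayed integer vector. Then <v, e_j> = <v, u_j> / sqrt(<u_j, u_j>), so |<v, e_j>|^2 = <v, u_j>^2 / <u_j, u_j>.
Coefficients: <v, e_1> = -5/sqrt(10), <v, e_2> = 45/sqrt(185), <v, e_3> = 85/sqrt(2923).
Square and sum: Σ |<v, e_j>|^2 = 2515/158.
Compute ||v||^2 = v·v = 22.
Deficit = 22 − 2515/158 = 961/158 ≥ 0, confirming Bessel's inequality. (The deficit equals ||v − Σ <v,e_j> e_j||^2, the squared distance from v to span{e_j}.)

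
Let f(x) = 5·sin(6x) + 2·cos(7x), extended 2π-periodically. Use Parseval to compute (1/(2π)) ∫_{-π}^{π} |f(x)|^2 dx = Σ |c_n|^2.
Σ |c_n|^2 = 29/2

Expand |f|^2 and use orthogonality of {sin(nx), cos(mx)} on [-π, π]:
  ∫_{-π}^{π} sin(nx)^2 dx = π, ∫ cos(mx)^2 dx = π, and cross terms integrate to 0.
So ∫_{-π}^{π} f(x)^2 dx = 5^2 · π + 2^2 · π = (25 + 4)π.
Divide by 2π: (25 + 4)/2 = 29/2.
By Parseval, this equals Σ |c_n|^2.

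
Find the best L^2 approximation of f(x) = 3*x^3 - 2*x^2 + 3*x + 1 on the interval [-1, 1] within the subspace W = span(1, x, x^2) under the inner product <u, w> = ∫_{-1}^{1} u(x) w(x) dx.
g(x) = -2*x^2 + 24*x/5 + 1

The best approximation g ∈ W is the orthogonal projection of f onto W. Writing g = a_0 + a_1 x + a_2 x^2, the coefficients solve the normal equations G · a = b where
  G_{ij} = <φ_i, φ_j> and b_i = <f, φ_i>, with φ_0 = 1, φ_1 = x, φ_2 = x^2.
G =
  [2, 0, 2/3]
  [0, 2/3, 0]
  [2/3, 0, 2/5],
b = (2/3, 16/5, -2/15).
Solving gives a_0 = 1, a_1 = 24/5, a_2 = -2, so
  g(x) = -2*x^2 + 24*x/5 + 1.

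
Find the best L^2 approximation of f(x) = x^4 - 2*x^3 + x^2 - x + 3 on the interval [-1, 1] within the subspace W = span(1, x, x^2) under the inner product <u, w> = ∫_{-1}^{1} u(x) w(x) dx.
g(x) = 13*x^2/7 - 11*x/5 + 102/35

The best approximation g ∈ W is the orthogonal projection of f onto W. Writing g = a_0 + a_1 x + a_2 x^2, the coefficients solve the normal equations G · a = b where
  G_{ij} = <φ_i, φ_j> and b_i = <f, φ_i>, with φ_0 = 1, φ_1 = x, φ_2 = x^2.
G =
  [2, 0, 2/3]
  [0, 2/3, 0]
  [2/3, 0, 2/5],
b = (106/15, -22/15, 94/35).
Solving gives a_0 = 102/35, a_1 = -11/5, a_2 = 13/7, so
  g(x) = 13*x^2/7 - 11*x/5 + 102/35.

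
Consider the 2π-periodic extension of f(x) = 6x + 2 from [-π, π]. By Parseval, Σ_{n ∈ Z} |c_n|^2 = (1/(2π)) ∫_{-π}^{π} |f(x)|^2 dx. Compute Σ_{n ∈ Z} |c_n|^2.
Σ |c_n|^2 = 12π^2 + 4

Expand and integrate term by term over [-π, π]:
  ∫ (6x)^2 dx = 36·(2π^3/3); ∫ 2·6·(2)·x dx = 0 (odd integrand); ∫ 2^2 dx = 4·2π.
So (1/(2π)) ∫_{-π}^{π} (6x + 2)^2 dx = 36π^2/3 + 4 = 12π^2 + 4.
Parseval ⇒ Σ |c_n|^2 = 12π^2 + 4.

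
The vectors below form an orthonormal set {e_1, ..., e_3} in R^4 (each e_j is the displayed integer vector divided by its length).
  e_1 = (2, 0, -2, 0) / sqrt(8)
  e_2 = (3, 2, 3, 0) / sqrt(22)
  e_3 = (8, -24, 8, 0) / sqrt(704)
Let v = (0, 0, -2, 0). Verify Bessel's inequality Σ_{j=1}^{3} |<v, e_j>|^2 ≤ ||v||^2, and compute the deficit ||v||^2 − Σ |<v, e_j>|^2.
Σ |<v, e_j>|^2 = 4; ||v||^2 = 4; deficit = 0

Write each e_j = u_j / sqrt(<u_j, u_j>) where u_j is the displayed integer vector. Then <v, e_j> = <v, u_j> / sqrt(<u_j, u_j>), so |<v, e_j>|^2 = <v, u_j>^2 / <u_j, u_j>.
Coefficients: <v, e_1> = 4/sqrt(8), <v, e_2> = -6/sqrt(22), <v, e_3> = -16/sqrt(704).
Square and sum: Σ |<v, e_j>|^2 = 4.
Compute ||v||^2 = v·v = 4.
Deficit = 4 − 4 = 0 ≥ 0, confirming Bessel's inequality. (The deficit equals ||v − Σ <v,e_j> e_j||^2, the squared distance from v to span{e_j}.)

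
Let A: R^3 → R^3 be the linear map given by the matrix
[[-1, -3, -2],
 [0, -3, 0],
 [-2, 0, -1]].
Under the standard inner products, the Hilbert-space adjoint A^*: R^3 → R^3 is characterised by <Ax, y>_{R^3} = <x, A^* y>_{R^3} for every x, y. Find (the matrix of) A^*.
A^* = A^T =
[[-1, 0, -2],
 [-3, -3, 0],
 [-2, 0, -1]]

For real matrices with standard dot products, the defining identity <Ax, y> = <x, A^* y> gives (Ax)^T y = x^T (A^*) y, i.e. x^T A^T y = x^T (A^*) y. Since this holds for all x, y, we must have A^* = A^T. Therefore
A^* =
[[-1, 0, -2],
 [-3, -3, 0],
 [-2, 0, -1]].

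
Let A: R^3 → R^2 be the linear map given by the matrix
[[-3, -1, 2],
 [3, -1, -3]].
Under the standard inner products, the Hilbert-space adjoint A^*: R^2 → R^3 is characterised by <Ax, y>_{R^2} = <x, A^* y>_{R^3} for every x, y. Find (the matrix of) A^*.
A^* = A^T =
[[-3, 3],
 [-1, -1],
 [2, -3]]

For real matrices with standard dot products, the defining identity <Ax, y> = <x, A^* y> gives (Ax)^T y = x^T (A^*) y, i.e. x^T A^T y = x^T (A^*) y. Since this holds for all x, y, we must have A^* = A^T. Therefore
A^* =
[[-3, 3],
 [-1, -1],
 [2, -3]].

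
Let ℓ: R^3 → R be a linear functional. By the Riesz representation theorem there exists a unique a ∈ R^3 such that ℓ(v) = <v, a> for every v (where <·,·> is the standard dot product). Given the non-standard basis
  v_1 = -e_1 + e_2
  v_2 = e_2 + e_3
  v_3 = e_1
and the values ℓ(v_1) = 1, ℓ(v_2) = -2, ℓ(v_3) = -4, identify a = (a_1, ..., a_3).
a = (-4, -3, 1)

Write a = (a_1, ..., a_3) in the standard basis. For each basis vector v_i, ℓ(v_i) = <v_i, a> is a linear equation in the a_j's. Collect the n equations into a matrix system V a = ℓ, where row i of V is v_i (expressed in the standard basis). Since V is invertible (lower-triangular with 1s on the diagonal, up to permutation), solve by back-substitution:
  V =
[[-1, 1, 0],
 [0, 1, 1],
 [1, 0, 0]]
  V a = (1, -2, -4)
Solving gives a = (-4, -3, 1).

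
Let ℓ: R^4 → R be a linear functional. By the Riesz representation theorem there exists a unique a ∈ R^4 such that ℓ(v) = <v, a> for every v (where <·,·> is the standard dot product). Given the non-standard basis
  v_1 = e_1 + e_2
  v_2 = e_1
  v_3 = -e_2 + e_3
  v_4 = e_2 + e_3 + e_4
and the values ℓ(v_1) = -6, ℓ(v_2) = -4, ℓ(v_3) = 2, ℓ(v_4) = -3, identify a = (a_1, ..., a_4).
a = (-4, -2, 0, -1)

Write a = (a_1, ..., a_4) in the standard basis. For each basis vector v_i, ℓ(v_i) = <v_i, a> is a linear equation in the a_j's. Collect the n equations into a matrix system V a = ℓ, where row i of V is v_i (expressed in the standard basis). Since V is invertible (lower-triangular with 1s on the diagonal, up to permutation), solve by back-substitution:
  V =
[[1, 1, 0, 0],
 [1, 0, 0, 0],
 [0, -1, 1, 0],
 [0, 1, 1, 1]]
  V a = (-6, -4, 2, -3)
Solving gives a = (-4, -2, 0, -1).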